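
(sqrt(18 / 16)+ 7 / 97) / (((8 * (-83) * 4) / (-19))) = 133 / 257632+ 57 * sqrt(2) / 10624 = 0.01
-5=-5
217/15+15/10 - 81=-1951/30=-65.03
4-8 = -4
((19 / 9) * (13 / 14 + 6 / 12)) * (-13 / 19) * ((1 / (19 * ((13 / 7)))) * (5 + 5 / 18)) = -25 / 81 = -0.31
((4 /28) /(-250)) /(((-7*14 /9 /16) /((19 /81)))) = 76 /385875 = 0.00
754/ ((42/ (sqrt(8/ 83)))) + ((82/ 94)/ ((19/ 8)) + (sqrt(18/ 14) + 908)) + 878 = 3*sqrt(7)/ 7 + 754*sqrt(166)/ 1743 + 1595226/ 893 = 1793.07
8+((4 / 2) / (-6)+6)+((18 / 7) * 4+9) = 692 / 21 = 32.95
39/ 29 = 1.34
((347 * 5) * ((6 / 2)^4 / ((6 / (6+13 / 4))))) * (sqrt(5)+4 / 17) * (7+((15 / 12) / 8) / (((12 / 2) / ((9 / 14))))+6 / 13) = 150979514355 / 396032+150979514355 * sqrt(5) / 93184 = 4004175.06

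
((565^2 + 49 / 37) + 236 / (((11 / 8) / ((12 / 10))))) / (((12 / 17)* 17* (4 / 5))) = 325022353 / 9768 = 33274.20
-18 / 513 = -2 / 57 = -0.04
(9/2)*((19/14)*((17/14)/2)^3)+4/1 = 3298747/614656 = 5.37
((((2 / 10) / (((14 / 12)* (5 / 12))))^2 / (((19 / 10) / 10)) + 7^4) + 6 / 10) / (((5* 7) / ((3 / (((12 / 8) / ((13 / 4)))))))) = 363466844 / 814625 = 446.18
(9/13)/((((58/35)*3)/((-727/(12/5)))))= -127225/3016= -42.18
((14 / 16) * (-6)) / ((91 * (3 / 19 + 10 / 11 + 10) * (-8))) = 209 / 320736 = 0.00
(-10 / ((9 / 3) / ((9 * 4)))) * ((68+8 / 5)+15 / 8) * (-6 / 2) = 25731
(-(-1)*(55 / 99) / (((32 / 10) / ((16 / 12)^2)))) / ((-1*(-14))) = 25 / 1134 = 0.02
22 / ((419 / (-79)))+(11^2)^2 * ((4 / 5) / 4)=6125889 / 2095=2924.05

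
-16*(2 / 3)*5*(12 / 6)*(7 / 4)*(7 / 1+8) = -2800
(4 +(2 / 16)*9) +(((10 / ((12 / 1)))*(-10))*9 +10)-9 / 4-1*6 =-545 / 8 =-68.12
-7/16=-0.44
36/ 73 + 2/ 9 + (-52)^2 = 1776998/ 657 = 2704.72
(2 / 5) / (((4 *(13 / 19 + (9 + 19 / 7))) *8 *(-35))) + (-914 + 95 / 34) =-601031419 / 659600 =-911.21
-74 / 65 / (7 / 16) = -1184 / 455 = -2.60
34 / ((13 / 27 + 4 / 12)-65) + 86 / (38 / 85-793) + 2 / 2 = 42235875 / 116747011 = 0.36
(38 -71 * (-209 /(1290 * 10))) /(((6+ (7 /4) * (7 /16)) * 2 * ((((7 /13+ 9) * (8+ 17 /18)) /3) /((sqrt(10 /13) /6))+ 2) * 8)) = -177268689 /9275035672430+ 7561948947 * sqrt(130) /46375178362150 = 0.00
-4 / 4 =-1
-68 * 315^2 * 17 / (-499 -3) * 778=44619894900 / 251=177768505.58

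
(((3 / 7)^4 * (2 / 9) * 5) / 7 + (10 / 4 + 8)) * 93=32840811 / 33614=977.00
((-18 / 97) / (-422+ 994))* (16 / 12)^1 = -0.00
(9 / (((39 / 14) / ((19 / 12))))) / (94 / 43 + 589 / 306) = 875007 / 703183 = 1.24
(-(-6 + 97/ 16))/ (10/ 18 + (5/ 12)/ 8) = -18/ 175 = -0.10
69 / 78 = 23 / 26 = 0.88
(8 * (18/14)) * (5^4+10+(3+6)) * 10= 66240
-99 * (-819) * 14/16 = 70945.88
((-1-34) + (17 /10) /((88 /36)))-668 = -154507 /220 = -702.30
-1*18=-18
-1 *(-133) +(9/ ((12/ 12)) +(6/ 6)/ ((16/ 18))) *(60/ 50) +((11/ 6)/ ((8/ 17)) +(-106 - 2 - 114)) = -72.95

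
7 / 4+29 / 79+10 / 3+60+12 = 73423 / 948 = 77.45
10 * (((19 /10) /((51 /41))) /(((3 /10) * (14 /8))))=31160 /1071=29.09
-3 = -3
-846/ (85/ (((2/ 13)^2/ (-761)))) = 3384/ 10931765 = 0.00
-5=-5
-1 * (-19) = 19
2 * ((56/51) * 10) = 1120/51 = 21.96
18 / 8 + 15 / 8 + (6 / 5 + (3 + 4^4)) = 10573 / 40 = 264.32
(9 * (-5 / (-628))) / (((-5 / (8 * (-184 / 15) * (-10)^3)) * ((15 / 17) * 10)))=-25024 / 157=-159.39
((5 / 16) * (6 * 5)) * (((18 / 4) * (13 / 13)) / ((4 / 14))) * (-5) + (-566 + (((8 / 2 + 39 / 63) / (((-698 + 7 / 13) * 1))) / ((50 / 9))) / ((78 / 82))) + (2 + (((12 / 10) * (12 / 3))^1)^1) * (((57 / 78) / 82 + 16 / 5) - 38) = -8340125099389 / 5412636320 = -1540.86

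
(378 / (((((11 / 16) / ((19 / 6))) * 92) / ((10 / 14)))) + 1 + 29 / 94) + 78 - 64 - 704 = -16056981 / 23782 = -675.17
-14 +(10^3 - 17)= 969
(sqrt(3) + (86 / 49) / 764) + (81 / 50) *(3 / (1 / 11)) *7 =sqrt(3) + 87558662 / 233975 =375.95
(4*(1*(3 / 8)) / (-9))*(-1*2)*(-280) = -280 / 3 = -93.33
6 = 6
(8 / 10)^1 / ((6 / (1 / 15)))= 2 / 225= 0.01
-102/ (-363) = 34/ 121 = 0.28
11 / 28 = 0.39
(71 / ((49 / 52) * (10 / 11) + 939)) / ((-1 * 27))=-20306 / 7257573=-0.00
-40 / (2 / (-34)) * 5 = 3400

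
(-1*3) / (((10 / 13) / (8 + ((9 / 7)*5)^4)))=-160673487 / 24010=-6691.94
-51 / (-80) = 51 / 80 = 0.64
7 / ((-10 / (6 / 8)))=-21 / 40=-0.52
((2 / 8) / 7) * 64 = 16 / 7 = 2.29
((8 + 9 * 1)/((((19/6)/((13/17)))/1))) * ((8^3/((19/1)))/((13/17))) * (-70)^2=255897600/361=708857.62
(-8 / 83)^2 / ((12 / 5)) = 80 / 20667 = 0.00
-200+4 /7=-1396 /7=-199.43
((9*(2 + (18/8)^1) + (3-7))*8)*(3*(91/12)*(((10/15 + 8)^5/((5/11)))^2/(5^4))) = 106475775981393634816/922640625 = 115403303405.80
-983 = -983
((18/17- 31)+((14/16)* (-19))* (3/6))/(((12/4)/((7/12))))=-72835/9792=-7.44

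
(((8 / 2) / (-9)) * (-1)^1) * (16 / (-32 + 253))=64 / 1989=0.03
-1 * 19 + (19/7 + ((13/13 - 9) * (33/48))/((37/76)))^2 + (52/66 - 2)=118334030/2213673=53.46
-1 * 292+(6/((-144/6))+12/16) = -291.50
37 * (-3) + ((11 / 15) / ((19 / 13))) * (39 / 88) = -84191 / 760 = -110.78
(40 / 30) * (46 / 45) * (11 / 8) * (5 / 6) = 253 / 162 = 1.56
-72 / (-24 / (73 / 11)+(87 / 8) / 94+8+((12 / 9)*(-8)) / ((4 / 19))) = 11857536 / 7603219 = 1.56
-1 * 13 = -13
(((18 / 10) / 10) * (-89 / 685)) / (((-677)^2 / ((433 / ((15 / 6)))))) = -346833 / 39244420625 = -0.00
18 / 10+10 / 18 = 106 / 45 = 2.36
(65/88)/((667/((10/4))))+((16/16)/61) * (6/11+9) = 1140385/7160912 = 0.16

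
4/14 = 2/7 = 0.29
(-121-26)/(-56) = 21/8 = 2.62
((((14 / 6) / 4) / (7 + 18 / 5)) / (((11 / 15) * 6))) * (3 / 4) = 175 / 18656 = 0.01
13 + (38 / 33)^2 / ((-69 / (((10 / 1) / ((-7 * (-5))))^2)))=47859041 / 3681909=13.00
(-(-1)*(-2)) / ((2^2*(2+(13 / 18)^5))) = -944784 / 4150429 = -0.23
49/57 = 0.86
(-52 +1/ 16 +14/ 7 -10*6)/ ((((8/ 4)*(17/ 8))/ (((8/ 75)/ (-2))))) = 1759/ 1275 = 1.38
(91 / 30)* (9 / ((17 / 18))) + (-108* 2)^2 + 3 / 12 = 15872953 / 340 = 46685.16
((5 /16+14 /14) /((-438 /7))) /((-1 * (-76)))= -49 /177536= -0.00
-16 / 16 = -1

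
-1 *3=-3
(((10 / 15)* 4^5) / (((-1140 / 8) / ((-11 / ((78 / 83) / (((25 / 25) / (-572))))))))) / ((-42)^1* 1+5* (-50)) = 10624 / 31644405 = 0.00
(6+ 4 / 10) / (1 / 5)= 32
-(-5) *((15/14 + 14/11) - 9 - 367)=-287715/154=-1868.28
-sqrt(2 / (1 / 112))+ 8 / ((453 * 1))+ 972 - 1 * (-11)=445307 / 453 - 4 * sqrt(14)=968.05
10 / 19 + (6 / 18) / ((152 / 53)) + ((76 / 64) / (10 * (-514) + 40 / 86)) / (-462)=6647979841 / 10346336000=0.64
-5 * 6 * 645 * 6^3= -4179600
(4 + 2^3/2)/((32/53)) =13.25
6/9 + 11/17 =67/51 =1.31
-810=-810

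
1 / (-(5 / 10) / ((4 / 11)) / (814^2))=-481888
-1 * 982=-982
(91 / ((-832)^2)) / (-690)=-7 / 36741120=-0.00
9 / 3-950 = -947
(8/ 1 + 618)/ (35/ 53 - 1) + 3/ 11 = -182452/ 99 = -1842.95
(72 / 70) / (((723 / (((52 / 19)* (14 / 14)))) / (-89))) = -55536 / 160265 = -0.35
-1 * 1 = -1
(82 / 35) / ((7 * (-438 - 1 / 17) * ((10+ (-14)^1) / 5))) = 697 / 729806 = 0.00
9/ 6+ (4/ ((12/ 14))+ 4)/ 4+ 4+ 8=47/ 3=15.67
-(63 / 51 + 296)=-5053 / 17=-297.24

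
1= 1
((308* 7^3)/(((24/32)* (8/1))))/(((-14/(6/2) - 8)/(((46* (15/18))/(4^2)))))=-3037265/912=-3330.33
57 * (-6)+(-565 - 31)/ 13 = -5042/ 13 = -387.85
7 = 7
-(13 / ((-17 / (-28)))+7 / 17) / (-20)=371 / 340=1.09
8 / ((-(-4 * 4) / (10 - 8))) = 1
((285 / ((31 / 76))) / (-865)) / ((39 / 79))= -114076 / 69719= -1.64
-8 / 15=-0.53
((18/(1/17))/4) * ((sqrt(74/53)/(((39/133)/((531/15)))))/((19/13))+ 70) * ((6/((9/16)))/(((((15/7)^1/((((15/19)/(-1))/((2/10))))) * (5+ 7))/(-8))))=1332800/19+ 1572704 * sqrt(3922)/1007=167954.68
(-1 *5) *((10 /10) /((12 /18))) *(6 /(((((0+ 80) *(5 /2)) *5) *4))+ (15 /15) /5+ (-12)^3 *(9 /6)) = 15550791 /800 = 19438.49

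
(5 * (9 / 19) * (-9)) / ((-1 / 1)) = 405 / 19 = 21.32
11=11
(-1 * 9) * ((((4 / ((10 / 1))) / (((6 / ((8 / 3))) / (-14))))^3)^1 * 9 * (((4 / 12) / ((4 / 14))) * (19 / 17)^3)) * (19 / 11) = 640820676608 / 182395125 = 3513.37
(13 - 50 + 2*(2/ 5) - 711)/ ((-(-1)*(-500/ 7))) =10.46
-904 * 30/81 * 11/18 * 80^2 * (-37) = 11773696000/243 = 48451423.87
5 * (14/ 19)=70/ 19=3.68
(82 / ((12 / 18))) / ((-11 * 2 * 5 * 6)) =-41 / 220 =-0.19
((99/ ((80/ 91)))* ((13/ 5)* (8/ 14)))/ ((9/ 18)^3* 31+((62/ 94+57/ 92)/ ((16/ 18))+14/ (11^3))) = 21397997192/ 680979725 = 31.42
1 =1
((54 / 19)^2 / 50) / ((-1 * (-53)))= 1458 / 478325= 0.00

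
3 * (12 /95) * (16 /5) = 576 /475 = 1.21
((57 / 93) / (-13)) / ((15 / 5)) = -0.02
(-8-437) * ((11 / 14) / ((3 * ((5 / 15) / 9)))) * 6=-132165 / 7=-18880.71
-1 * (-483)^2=-233289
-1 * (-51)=51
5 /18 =0.28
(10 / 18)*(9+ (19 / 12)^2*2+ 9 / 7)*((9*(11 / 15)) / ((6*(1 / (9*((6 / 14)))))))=84821 / 2352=36.06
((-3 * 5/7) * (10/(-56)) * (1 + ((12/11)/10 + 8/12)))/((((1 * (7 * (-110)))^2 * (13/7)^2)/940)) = 13771/44088044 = 0.00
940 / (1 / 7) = 6580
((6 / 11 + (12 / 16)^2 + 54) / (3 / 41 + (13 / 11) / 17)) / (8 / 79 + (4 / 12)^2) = 4806504333 / 2643104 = 1818.51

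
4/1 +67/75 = 367/75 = 4.89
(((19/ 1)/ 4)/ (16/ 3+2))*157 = 8949/ 88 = 101.69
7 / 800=0.01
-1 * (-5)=5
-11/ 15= -0.73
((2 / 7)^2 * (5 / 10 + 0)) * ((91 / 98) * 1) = 13 / 343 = 0.04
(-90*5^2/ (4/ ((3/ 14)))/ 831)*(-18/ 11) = 10125/ 42658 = 0.24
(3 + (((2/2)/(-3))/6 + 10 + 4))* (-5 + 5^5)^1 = 158600/3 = 52866.67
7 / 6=1.17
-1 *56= -56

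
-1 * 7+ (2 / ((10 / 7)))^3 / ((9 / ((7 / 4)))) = -29099 / 4500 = -6.47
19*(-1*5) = -95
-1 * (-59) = 59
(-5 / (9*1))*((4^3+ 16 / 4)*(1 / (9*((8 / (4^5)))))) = -537.28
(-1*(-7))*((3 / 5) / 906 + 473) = 4999617 / 1510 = 3311.00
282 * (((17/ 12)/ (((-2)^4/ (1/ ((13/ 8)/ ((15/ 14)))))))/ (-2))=-11985/ 1456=-8.23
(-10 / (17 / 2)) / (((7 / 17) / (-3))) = 60 / 7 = 8.57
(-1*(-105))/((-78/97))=-130.58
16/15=1.07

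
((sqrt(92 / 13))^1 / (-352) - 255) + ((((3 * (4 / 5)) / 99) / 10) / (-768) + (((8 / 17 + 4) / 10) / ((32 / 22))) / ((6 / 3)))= -1372500377 / 5385600 - sqrt(299) / 2288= -254.85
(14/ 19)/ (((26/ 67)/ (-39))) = -1407/ 19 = -74.05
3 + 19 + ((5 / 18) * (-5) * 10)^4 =244284967 / 6561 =37232.89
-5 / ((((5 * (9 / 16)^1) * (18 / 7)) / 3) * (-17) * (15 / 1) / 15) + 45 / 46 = 23231 / 21114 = 1.10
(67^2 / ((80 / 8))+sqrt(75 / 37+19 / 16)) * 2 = sqrt(70411) / 74+4489 / 5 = 901.39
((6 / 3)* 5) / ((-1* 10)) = -1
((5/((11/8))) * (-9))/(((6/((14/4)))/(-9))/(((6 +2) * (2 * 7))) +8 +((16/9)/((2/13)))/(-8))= -635040/127171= -4.99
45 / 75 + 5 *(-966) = -24147 / 5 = -4829.40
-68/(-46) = 34/23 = 1.48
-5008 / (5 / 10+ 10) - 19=-495.95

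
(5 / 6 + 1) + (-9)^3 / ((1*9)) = -475 / 6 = -79.17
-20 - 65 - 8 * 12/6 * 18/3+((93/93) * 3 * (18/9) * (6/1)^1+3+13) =-129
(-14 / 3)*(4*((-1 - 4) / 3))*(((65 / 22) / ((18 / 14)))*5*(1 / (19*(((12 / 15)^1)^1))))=398125 / 16929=23.52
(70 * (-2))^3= -2744000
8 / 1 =8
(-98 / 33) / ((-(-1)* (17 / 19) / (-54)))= 33516 / 187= 179.23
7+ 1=8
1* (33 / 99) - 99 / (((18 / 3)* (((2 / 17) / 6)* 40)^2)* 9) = -25411 / 9600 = -2.65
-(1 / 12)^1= -0.08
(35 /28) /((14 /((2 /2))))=5 /56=0.09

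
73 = 73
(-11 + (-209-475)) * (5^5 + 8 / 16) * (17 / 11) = -73855565 / 22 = -3357071.14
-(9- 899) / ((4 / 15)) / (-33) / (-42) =2225 / 924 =2.41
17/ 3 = 5.67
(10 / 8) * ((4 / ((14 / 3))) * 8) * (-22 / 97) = -1320 / 679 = -1.94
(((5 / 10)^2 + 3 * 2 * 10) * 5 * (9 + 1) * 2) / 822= 6025 / 822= 7.33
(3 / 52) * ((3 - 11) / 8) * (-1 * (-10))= -15 / 26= -0.58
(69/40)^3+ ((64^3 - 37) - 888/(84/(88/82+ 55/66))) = 2063188054607/7872000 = 262091.98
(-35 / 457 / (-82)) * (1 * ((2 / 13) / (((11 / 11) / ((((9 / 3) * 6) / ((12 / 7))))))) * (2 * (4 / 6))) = 490 / 243581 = 0.00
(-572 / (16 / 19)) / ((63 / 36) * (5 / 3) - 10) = 8151 / 85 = 95.89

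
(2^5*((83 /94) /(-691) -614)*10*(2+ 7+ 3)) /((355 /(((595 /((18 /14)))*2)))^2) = -70844337617589760 /4420347039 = -16026872.32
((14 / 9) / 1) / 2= 7 / 9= 0.78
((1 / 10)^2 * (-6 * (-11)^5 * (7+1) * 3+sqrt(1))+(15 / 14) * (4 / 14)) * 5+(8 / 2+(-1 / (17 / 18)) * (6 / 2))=3863685921 / 3332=1159569.60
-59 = -59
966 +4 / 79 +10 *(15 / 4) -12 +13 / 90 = 991.70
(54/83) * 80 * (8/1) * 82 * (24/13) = 68014080/1079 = 63034.37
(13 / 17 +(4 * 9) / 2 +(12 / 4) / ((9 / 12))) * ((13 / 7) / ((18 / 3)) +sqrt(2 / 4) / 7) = 387 * sqrt(2) / 238 +1677 / 238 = 9.35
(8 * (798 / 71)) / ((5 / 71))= 6384 / 5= 1276.80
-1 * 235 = -235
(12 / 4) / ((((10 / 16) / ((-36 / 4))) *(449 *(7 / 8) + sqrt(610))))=-1810368 / 16399015 + 4608 *sqrt(610) / 16399015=-0.10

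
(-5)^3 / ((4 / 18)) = -1125 / 2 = -562.50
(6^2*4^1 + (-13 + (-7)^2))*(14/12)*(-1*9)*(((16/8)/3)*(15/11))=-18900/11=-1718.18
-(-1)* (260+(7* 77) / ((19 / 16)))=13564 / 19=713.89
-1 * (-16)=16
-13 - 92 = -105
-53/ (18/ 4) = -106/ 9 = -11.78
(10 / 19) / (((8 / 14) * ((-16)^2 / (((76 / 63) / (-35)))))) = -0.00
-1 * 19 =-19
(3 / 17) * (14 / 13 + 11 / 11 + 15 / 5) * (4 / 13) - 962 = -2763034 / 2873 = -961.72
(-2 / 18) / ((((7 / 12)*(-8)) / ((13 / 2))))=13 / 84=0.15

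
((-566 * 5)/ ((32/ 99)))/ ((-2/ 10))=700425/ 16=43776.56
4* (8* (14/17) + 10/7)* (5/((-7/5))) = -95400/833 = -114.53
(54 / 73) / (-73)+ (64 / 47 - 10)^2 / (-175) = -128469442 / 294294025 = -0.44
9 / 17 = 0.53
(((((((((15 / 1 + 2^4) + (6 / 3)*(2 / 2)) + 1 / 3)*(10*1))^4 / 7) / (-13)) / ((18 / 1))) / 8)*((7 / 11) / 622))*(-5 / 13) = 156250000000 / 421470621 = 370.73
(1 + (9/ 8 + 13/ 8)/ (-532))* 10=10585/ 1064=9.95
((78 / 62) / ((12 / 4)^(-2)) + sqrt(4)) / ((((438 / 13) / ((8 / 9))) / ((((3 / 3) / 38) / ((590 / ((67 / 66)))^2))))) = 408499 / 14918041333800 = 0.00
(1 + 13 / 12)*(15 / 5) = 25 / 4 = 6.25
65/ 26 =5/ 2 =2.50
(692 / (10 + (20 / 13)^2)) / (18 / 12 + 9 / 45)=116948 / 3553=32.92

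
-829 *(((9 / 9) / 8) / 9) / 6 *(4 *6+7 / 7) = -20725 / 432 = -47.97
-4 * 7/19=-28/19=-1.47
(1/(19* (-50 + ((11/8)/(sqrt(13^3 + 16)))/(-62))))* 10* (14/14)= -272216704000/25860586877701 + 54560* sqrt(2213)/25860586877701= -0.01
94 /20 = 47 /10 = 4.70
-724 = -724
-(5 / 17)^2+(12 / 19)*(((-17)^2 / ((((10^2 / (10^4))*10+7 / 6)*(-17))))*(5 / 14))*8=-17749975 / 730303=-24.30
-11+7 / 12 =-10.42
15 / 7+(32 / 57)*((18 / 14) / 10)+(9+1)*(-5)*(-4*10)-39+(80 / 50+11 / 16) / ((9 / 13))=62771293 / 31920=1966.52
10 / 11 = 0.91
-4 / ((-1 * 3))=4 / 3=1.33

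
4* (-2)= -8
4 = 4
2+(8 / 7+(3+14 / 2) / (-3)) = -4 / 21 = -0.19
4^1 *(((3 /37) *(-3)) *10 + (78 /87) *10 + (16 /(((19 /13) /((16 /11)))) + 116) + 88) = 203137848 /224257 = 905.83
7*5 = 35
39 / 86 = 0.45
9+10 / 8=41 / 4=10.25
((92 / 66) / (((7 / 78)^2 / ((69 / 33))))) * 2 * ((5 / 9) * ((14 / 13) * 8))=8802560 / 2541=3464.21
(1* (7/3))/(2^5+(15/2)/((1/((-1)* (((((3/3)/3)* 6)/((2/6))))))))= -7/39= -0.18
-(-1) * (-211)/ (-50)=211/ 50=4.22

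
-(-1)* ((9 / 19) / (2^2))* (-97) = -11.49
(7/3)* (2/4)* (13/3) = 91/18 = 5.06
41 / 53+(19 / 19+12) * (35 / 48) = 26083 / 2544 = 10.25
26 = 26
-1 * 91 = -91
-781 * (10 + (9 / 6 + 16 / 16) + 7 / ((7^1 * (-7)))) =-135113 / 14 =-9650.93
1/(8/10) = 1.25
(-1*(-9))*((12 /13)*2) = 216 /13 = 16.62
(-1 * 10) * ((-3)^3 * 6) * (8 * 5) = 64800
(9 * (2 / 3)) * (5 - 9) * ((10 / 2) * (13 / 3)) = -520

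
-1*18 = -18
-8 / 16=-1 / 2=-0.50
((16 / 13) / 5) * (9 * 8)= 1152 / 65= 17.72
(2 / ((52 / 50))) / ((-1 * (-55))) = 5 / 143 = 0.03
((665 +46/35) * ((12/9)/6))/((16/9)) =23321/280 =83.29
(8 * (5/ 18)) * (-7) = -140/ 9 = -15.56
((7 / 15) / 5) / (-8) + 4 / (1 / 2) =4793 / 600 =7.99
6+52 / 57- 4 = 2.91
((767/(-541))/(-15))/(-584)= -767/4739160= -0.00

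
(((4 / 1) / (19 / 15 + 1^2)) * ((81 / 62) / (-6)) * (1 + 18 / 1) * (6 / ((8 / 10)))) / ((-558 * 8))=12825 / 1045568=0.01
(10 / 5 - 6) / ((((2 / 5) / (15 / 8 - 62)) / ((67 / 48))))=161135 / 192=839.24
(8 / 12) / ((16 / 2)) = 1 / 12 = 0.08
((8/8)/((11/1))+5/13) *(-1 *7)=-476/143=-3.33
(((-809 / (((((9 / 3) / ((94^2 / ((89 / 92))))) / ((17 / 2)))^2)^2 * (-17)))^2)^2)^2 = 19177656264133304661335419282138057327804592517290706969449138426025033331161486106305870701523930166366140783268386430104015347218123463989720318090469422551964576835206020734308227764387401882514915282991533455842110412948898840576 / 445000361379448440259195109097471927204722071803714995489133238025083283711361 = 43095821775705620847475370000000000000000000000000000000000000000000000000000000000000000000000000000000000000000000000000000000000000000000000000000000000.00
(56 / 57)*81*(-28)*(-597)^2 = -15088931424 / 19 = -794154285.47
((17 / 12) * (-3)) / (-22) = 17 / 88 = 0.19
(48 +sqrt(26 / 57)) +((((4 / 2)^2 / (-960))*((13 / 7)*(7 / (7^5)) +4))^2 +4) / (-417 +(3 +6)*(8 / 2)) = sqrt(1482) / 57 +297491176755089519 / 6199088824454400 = 48.66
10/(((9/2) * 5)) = 4/9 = 0.44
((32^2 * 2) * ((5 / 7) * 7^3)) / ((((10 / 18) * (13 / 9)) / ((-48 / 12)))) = -2501080.62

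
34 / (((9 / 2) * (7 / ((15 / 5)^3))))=204 / 7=29.14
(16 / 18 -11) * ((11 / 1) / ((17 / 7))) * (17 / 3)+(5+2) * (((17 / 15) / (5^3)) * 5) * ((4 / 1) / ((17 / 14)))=-258.47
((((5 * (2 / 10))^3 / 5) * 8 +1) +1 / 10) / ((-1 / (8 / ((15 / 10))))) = -72 / 5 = -14.40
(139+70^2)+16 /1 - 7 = 5048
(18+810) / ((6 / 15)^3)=25875 / 2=12937.50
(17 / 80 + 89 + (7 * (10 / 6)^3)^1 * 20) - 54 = 1476059 / 2160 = 683.36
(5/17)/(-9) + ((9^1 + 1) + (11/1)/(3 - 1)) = 4733/306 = 15.47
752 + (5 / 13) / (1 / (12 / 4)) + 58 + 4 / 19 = 200407 / 247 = 811.36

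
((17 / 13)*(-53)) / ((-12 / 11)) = 9911 / 156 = 63.53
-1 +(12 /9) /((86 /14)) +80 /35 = 1357 /903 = 1.50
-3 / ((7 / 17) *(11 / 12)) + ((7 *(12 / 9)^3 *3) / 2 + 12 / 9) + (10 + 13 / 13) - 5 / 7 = 19792 / 693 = 28.56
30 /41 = 0.73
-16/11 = -1.45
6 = 6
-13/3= -4.33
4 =4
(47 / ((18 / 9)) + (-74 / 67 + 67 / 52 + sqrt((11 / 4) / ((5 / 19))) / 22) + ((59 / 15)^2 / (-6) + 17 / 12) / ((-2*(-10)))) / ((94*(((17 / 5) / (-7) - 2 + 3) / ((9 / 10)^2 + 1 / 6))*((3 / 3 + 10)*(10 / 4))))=2051*sqrt(1045) / 614196000 + 2279112574823 / 131309521200000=0.02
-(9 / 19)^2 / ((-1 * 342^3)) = 1 / 178279128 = 0.00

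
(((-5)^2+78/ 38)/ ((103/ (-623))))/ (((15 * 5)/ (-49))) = 15690878/ 146775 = 106.90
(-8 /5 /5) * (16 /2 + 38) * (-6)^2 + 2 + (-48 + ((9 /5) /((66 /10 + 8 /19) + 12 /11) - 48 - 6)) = -133448771 /211925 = -629.70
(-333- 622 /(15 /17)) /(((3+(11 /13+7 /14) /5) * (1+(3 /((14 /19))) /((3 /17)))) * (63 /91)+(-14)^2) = -73672508 /17779155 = -4.14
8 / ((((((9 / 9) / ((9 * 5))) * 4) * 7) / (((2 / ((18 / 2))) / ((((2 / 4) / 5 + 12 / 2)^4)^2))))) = 2000000000 / 1341951190980967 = 0.00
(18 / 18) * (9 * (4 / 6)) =6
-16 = -16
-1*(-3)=3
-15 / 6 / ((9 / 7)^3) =-1.18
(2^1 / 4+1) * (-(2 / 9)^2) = -2 / 27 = -0.07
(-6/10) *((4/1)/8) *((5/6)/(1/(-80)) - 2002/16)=4603/80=57.54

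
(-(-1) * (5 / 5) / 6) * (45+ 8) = 53 / 6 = 8.83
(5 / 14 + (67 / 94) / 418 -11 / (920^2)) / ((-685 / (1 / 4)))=-20883952029 / 159466110496000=-0.00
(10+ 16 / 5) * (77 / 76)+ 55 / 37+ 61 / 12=841217 / 42180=19.94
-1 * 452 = -452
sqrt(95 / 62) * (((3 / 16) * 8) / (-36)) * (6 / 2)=-sqrt(5890) / 496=-0.15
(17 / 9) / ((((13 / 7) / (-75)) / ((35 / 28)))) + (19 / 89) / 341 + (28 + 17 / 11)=-311557111 / 4734444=-65.81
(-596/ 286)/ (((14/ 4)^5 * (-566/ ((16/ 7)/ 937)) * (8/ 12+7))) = 228864/ 102607271697931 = 0.00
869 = 869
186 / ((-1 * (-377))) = 186 / 377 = 0.49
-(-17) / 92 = 17 / 92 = 0.18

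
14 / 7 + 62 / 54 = 85 / 27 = 3.15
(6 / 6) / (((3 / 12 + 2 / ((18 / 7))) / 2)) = 72 / 37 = 1.95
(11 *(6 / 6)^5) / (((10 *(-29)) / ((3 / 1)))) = -33 / 290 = -0.11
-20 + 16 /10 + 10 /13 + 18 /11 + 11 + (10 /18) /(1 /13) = 14336 /6435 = 2.23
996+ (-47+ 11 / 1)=960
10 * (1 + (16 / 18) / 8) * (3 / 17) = 100 / 51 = 1.96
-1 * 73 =-73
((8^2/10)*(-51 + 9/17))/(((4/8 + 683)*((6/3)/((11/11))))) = -27456/116195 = -0.24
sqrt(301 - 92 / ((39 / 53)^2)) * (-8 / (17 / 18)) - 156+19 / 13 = -2009 / 13 - 48 * sqrt(199393) / 221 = -251.52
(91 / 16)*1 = 91 / 16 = 5.69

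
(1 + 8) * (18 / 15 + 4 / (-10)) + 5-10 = 11 / 5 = 2.20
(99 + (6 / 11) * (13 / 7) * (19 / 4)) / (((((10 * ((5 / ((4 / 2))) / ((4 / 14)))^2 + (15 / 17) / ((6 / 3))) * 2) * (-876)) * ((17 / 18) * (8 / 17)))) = -11169 / 64177960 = -0.00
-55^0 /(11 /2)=-2 /11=-0.18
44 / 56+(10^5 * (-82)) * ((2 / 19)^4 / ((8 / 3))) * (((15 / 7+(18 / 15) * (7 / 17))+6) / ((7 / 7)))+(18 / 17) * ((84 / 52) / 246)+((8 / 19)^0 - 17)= -54156635834631 / 16531740134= -3275.92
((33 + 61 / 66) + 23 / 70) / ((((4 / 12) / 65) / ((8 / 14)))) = 2057224 / 539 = 3816.74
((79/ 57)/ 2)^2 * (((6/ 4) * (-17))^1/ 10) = -106097/ 86640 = -1.22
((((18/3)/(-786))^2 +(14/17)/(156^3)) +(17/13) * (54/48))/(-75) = -162944859887/8306662609440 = -0.02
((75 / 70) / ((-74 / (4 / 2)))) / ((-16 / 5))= 75 / 8288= 0.01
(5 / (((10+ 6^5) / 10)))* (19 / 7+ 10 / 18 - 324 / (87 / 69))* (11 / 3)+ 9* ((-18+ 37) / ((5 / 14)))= 50444738752 / 106687665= 472.83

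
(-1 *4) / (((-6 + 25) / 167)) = -668 / 19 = -35.16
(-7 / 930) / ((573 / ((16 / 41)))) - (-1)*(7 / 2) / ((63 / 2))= 134861 / 1213805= 0.11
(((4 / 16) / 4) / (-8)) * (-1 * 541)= 541 / 128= 4.23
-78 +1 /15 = -1169 /15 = -77.93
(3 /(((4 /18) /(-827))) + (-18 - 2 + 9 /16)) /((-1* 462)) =178943 /7392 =24.21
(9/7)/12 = 3/28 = 0.11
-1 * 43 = -43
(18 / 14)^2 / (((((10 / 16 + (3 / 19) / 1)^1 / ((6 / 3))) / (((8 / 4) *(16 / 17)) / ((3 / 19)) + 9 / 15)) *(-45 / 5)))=-2912016 / 495635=-5.88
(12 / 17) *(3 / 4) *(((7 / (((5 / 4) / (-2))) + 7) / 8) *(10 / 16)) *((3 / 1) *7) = -3969 / 1088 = -3.65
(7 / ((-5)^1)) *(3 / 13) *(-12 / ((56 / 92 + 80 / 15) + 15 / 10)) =0.52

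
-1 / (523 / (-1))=1 / 523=0.00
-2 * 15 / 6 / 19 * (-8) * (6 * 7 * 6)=10080 / 19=530.53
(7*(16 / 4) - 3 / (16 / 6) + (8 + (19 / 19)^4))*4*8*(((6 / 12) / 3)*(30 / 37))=5740 / 37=155.14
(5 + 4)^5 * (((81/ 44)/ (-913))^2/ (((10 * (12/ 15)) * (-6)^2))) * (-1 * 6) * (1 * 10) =-645700815/ 12910316672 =-0.05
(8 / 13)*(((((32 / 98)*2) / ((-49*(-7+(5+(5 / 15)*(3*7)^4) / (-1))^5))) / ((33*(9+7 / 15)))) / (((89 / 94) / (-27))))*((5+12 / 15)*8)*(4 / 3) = -11165696 / 276258458635209419095426316503887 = -0.00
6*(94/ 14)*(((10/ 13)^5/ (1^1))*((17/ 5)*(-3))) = -287640000/ 2599051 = -110.67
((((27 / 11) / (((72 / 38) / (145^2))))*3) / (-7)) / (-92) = 3595275 / 28336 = 126.88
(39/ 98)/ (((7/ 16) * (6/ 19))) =988/ 343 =2.88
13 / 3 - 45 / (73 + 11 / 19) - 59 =-77279 / 1398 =-55.28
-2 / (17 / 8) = -16 / 17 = -0.94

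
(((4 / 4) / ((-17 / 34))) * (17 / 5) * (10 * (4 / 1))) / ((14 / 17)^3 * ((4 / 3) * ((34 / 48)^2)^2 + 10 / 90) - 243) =41565394944 / 37095659369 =1.12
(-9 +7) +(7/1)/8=-9/8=-1.12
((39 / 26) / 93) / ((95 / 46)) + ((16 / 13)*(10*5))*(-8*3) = -1476.92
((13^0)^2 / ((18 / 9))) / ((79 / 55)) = 55 / 158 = 0.35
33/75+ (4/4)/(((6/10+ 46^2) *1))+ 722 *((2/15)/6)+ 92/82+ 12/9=1849097302/97628175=18.94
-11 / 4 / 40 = -11 / 160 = -0.07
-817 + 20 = -797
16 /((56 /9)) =18 /7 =2.57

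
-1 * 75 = -75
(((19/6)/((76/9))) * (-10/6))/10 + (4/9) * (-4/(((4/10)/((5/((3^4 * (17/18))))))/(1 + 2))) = -6859/7344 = -0.93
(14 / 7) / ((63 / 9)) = 0.29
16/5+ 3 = 31/5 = 6.20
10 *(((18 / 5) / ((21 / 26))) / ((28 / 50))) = 79.59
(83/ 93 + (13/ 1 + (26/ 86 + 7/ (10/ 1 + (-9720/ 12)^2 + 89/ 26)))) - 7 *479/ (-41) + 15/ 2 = 578834235310217/ 5593936438182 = 103.48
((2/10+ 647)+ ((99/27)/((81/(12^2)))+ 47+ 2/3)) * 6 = 189374/45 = 4208.31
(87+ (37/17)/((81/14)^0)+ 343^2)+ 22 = 2001923/17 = 117760.18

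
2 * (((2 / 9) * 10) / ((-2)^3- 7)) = -8 / 27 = -0.30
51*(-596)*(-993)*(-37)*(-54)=60306089544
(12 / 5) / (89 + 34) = 4 / 205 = 0.02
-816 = -816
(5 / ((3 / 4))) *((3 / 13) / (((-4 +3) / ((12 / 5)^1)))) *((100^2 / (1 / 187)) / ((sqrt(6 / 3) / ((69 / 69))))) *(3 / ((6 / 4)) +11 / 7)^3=-222407997.45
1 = 1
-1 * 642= -642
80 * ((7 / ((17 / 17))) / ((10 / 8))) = 448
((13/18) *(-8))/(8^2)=-13/144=-0.09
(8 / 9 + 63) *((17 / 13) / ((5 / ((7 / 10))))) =2737 / 234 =11.70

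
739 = 739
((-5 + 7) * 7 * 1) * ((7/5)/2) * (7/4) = 343/20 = 17.15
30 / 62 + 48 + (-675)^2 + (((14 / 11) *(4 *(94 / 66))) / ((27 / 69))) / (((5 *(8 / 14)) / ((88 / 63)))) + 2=188796941332 / 414315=455684.54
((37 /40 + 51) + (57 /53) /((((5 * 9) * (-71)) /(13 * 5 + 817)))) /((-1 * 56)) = -7771063 /8429120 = -0.92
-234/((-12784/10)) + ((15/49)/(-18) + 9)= 4306313/469812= 9.17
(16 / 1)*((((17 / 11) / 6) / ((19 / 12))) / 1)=544 / 209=2.60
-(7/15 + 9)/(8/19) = -1349/60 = -22.48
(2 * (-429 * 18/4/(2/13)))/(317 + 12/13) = -652509/8266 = -78.94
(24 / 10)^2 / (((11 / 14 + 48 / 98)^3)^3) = 120059677746741583872 / 186264514923095703125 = 0.64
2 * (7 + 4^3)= 142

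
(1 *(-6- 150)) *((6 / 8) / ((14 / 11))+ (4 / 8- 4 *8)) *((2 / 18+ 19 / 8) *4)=1342679 / 28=47952.82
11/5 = 2.20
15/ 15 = 1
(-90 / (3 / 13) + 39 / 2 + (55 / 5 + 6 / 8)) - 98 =-456.75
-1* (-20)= 20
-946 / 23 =-41.13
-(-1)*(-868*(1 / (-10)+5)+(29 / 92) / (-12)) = -23477809 / 5520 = -4253.23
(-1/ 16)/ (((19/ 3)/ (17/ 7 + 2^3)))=-0.10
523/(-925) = -523/925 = -0.57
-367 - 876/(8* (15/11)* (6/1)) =-380.38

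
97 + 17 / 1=114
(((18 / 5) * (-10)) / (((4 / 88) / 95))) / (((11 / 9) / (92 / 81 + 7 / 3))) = -213560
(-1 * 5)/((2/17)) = -85/2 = -42.50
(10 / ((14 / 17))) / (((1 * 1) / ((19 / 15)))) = 323 / 21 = 15.38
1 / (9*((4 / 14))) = 7 / 18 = 0.39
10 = 10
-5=-5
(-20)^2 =400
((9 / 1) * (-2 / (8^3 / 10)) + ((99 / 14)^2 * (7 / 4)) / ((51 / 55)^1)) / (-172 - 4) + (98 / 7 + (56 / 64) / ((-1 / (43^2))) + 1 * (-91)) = -1695.41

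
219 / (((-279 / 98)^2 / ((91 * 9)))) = 63799372 / 2883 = 22129.51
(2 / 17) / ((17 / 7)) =0.05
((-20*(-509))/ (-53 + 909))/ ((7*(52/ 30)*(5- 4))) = 38175/ 38948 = 0.98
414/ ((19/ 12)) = 4968/ 19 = 261.47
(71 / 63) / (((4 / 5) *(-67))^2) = 1775 / 4524912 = 0.00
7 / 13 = 0.54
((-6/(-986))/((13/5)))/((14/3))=45/89726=0.00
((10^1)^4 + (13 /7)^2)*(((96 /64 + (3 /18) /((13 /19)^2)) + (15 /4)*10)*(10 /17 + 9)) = 455495915447 /120666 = 3774848.88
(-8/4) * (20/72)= -5/9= -0.56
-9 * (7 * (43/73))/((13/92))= -262.62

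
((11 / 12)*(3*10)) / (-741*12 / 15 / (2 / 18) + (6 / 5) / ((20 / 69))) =-1375 / 266553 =-0.01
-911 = -911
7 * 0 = 0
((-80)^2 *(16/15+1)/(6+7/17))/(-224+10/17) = -5733760/620973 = -9.23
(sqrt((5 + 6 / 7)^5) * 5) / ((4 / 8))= 16810 * sqrt(287) / 343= 830.26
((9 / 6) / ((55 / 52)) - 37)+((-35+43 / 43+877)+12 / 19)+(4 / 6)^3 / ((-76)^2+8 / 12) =2634058960 / 3259773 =808.05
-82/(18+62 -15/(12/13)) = -328/255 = -1.29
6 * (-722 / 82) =-2166 / 41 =-52.83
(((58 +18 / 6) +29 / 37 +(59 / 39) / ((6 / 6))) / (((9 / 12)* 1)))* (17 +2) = 6941612 / 4329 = 1603.51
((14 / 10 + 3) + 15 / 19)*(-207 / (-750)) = 34017 / 23750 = 1.43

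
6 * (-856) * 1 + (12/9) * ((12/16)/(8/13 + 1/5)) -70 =-275853/53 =-5204.77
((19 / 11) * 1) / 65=19 / 715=0.03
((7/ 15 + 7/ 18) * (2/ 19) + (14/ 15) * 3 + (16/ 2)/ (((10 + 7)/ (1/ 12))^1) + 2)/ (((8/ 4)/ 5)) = 71647/ 5814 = 12.32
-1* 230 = -230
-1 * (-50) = 50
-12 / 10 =-6 / 5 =-1.20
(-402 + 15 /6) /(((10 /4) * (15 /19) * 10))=-15181 /750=-20.24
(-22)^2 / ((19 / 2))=968 / 19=50.95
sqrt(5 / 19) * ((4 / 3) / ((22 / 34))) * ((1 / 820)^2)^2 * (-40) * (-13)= 221 * sqrt(95) / 1771752147000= 0.00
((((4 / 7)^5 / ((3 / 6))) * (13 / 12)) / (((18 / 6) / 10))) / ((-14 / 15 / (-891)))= 49420800 / 117649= 420.07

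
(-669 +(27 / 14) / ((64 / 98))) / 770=-42627 / 49280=-0.86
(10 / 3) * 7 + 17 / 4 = 331 / 12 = 27.58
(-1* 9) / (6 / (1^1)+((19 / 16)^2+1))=-1.07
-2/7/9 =-2/63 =-0.03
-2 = -2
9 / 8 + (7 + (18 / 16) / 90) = 8.14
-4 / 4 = -1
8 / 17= 0.47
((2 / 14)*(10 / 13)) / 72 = 5 / 3276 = 0.00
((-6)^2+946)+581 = 1563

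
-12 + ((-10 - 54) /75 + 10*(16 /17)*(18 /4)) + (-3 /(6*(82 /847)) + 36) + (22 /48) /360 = 1816748527 /30110400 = 60.34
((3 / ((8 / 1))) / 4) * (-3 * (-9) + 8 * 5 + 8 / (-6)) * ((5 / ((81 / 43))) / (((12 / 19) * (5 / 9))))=160949 / 3456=46.57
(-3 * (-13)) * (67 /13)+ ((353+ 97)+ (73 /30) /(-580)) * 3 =8995727 /5800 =1550.99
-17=-17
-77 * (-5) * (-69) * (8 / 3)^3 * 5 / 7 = -3238400 / 9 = -359822.22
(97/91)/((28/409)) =39673/2548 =15.57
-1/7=-0.14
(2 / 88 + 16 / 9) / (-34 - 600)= -713 / 251064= -0.00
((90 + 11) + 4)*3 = 315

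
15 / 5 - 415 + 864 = 452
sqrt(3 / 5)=sqrt(15) / 5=0.77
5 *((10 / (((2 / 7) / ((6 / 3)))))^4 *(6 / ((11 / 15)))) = 982227272.73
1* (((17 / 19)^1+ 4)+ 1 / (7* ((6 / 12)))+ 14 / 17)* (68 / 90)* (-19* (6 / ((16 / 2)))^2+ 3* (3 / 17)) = -833505 / 18088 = -46.08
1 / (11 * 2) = 1 / 22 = 0.05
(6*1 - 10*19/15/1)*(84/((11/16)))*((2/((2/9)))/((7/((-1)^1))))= 11520/11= 1047.27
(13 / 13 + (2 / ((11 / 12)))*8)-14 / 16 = 17.58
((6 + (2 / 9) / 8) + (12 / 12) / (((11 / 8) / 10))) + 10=9227 / 396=23.30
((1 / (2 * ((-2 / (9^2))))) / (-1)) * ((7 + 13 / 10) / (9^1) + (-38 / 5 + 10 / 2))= -1359 / 40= -33.98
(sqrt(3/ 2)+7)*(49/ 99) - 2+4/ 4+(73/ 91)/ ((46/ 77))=49*sqrt(6)/ 198+225409/ 59202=4.41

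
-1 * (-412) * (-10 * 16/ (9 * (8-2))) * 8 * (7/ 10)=-184576/ 27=-6836.15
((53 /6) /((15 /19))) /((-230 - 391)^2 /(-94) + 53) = -47329 /17129655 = -0.00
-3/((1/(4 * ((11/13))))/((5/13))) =-660/169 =-3.91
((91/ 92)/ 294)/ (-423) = -13/ 1634472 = -0.00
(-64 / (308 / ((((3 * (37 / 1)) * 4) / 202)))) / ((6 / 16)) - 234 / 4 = -928853 / 15554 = -59.72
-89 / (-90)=89 / 90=0.99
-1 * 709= -709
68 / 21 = 3.24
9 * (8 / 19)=72 / 19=3.79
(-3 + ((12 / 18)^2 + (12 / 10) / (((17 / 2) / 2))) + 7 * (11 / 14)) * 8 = 19748 / 765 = 25.81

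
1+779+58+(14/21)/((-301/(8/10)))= 3783562/4515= 838.00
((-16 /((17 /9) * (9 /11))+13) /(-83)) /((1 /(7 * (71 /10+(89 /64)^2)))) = -11655819 /5779456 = -2.02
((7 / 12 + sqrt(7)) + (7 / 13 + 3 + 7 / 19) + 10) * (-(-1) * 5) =5 * sqrt(7) + 214745 / 2964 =85.68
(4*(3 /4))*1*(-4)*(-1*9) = 108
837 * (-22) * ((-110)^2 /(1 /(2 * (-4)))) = 1782475200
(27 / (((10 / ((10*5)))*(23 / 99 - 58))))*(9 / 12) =-1.75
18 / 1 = 18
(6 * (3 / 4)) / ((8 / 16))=9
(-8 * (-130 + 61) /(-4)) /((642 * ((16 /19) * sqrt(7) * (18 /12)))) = -0.06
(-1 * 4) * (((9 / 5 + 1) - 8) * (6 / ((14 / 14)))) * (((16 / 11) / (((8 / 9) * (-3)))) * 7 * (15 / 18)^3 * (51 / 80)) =-175.80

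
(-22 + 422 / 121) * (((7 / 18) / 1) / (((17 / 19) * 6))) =-1.34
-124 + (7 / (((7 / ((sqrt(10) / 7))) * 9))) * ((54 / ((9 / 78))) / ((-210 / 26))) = -124 - 676 * sqrt(10) / 735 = -126.91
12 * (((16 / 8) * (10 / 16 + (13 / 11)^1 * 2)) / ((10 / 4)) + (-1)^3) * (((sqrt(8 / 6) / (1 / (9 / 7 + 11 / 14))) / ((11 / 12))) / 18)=5916 * sqrt(3) / 4235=2.42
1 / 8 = 0.12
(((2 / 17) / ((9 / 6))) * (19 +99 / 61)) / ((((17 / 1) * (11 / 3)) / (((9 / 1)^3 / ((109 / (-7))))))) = -1.21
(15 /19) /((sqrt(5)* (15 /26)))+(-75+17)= -58+26* sqrt(5) /95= -57.39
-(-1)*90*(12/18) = 60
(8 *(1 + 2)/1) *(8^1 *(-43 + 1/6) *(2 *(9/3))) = -49344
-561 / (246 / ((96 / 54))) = -1496 / 369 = -4.05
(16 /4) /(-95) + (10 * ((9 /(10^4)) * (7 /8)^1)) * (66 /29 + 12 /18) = -1304 /68875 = -0.02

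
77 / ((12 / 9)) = 231 / 4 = 57.75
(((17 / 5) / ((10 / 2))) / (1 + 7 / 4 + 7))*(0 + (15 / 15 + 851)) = 59.42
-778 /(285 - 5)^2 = -0.01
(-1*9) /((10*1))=-9 /10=-0.90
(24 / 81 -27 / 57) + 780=400049 / 513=779.82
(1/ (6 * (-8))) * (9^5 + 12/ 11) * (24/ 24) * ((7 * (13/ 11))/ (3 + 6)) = -1130.80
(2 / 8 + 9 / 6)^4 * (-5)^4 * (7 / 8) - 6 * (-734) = 19523767 / 2048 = 9533.09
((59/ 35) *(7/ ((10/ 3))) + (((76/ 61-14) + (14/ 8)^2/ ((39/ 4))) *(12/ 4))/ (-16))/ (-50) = -7451027/ 63440000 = -0.12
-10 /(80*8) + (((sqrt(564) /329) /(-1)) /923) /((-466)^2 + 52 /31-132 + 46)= -1 /64-31*sqrt(141) /1021721328537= -0.02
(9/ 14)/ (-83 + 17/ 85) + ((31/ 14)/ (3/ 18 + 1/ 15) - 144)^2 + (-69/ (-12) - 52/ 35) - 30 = 9977278309/ 552230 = 18067.25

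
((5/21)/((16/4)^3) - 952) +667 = -383035/1344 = -285.00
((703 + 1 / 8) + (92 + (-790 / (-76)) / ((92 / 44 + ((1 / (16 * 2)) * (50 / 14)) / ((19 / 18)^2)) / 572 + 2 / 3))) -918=-219777434039 / 2046878984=-107.37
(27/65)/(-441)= -3/3185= -0.00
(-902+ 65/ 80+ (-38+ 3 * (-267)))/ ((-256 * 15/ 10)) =9281/ 2048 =4.53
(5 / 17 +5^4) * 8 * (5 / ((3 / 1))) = 425200 / 51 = 8337.25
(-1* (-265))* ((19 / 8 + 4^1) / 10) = 2703 / 16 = 168.94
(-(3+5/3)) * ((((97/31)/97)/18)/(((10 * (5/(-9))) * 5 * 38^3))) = 7/1275774000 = 0.00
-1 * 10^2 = -100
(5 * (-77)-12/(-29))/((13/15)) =-167295/377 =-443.75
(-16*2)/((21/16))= -512/21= -24.38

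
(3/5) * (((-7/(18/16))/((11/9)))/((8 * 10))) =-21/550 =-0.04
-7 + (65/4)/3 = -19/12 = -1.58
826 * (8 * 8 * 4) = 211456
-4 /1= -4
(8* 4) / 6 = 16 / 3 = 5.33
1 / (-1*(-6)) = 1 / 6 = 0.17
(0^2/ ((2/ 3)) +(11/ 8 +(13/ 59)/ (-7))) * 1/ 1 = 4439/ 3304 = 1.34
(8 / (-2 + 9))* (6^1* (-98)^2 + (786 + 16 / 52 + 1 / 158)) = 68557020 / 1027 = 66754.64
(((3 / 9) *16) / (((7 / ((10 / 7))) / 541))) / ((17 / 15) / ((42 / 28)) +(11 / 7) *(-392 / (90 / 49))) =-649200 / 368921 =-1.76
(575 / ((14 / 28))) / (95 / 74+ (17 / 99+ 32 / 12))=366300 / 1313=278.98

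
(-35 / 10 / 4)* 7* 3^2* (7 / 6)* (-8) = 1029 / 2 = 514.50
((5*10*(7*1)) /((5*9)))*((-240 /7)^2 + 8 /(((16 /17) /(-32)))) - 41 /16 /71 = 502927337 /71568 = 7027.27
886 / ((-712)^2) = 0.00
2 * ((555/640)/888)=1/512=0.00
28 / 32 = 7 / 8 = 0.88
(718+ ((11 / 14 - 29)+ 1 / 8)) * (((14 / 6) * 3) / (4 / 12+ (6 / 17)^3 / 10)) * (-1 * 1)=-2847206325 / 199112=-14299.52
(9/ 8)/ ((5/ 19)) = 171/ 40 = 4.28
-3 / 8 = -0.38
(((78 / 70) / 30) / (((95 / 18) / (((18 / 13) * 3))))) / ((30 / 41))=3321 / 83125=0.04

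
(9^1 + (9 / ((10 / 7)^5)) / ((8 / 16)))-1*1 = 551263 / 50000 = 11.03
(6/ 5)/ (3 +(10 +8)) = 2/ 35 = 0.06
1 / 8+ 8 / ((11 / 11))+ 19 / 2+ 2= 157 / 8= 19.62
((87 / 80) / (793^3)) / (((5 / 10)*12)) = 0.00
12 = 12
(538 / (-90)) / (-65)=269 / 2925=0.09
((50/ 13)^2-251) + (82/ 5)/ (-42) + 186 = -897854/ 17745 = -50.60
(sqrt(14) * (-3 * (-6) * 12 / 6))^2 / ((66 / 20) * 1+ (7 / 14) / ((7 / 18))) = 423360 / 107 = 3956.64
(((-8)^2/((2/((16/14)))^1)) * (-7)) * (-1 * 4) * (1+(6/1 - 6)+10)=11264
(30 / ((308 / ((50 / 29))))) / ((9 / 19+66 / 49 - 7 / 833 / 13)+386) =3674125 / 8484799004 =0.00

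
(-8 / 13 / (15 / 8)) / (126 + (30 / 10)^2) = -64 / 26325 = -0.00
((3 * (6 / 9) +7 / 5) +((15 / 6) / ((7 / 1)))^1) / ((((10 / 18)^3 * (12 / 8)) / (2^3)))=511272 / 4375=116.86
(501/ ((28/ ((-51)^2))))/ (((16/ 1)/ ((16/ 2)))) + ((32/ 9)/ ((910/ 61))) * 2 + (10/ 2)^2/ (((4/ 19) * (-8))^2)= 13945022729/ 599040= 23278.95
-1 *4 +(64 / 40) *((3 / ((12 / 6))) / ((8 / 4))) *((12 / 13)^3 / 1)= -33572 / 10985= -3.06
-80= -80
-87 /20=-4.35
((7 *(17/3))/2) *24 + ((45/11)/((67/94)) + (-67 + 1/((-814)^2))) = 18411916535/44393932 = 414.74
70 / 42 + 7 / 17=106 / 51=2.08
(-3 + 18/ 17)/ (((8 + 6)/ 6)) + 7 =6.17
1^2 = 1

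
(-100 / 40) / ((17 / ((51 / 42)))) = -5 / 28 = -0.18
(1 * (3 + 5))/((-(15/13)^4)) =-228488/50625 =-4.51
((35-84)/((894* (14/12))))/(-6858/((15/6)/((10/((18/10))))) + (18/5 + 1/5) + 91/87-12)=3045/988244288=0.00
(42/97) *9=378/97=3.90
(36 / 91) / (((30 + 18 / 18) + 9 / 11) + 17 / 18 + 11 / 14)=3564 / 302237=0.01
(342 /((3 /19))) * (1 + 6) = 15162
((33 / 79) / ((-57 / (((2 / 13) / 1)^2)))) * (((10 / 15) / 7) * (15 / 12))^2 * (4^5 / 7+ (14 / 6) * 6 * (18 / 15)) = -313940 / 783076203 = -0.00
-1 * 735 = -735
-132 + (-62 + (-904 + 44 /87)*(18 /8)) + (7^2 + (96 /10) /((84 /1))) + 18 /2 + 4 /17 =-37417683 /17255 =-2168.51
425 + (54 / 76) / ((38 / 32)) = 153641 / 361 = 425.60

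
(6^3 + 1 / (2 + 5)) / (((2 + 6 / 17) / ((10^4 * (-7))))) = -6430250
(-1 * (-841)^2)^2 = 500246412961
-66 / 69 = -22 / 23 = -0.96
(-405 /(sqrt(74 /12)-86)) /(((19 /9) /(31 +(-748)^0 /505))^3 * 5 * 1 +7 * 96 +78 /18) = 165182557754880 * sqrt(222) /12230856296434881367 +85234199801518080 /12230856296434881367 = 0.01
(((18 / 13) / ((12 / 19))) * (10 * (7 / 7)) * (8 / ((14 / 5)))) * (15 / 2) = 42750 / 91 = 469.78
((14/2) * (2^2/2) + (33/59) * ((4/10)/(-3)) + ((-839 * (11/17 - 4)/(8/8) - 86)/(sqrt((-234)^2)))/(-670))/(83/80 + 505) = 8748169268/318298275711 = 0.03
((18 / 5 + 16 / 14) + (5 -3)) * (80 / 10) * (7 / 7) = 1888 / 35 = 53.94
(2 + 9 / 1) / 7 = 11 / 7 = 1.57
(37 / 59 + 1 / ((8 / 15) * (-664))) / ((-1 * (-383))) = 195659 / 120035264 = 0.00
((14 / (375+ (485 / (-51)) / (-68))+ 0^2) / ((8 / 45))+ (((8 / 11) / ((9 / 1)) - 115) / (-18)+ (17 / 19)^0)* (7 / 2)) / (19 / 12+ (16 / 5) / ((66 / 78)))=17258711075 / 3553807797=4.86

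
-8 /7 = -1.14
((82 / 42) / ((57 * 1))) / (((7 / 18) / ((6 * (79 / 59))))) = 38868 / 54929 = 0.71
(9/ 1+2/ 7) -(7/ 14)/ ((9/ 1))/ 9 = 9.28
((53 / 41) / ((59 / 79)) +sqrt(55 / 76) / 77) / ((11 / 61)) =61*sqrt(1045) / 32186 +255407 / 26609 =9.66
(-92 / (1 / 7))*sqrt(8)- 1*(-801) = 801- 1288*sqrt(2) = -1020.51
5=5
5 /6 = 0.83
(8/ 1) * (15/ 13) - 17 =-101/ 13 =-7.77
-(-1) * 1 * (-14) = -14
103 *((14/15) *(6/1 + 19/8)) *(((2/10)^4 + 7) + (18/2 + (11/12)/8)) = 46711468097/3600000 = 12975.41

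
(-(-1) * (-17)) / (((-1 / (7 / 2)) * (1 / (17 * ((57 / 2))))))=115311 / 4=28827.75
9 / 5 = 1.80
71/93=0.76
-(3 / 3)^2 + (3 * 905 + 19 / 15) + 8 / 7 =285223 / 105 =2716.41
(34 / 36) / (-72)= -0.01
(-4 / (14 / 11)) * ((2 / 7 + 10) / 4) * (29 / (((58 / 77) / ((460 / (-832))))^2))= -158422275 / 1254656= -126.27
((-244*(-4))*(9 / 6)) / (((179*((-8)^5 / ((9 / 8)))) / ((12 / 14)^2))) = -14823 / 71852032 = -0.00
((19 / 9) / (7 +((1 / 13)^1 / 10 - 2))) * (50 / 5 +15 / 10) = 28405 / 5859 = 4.85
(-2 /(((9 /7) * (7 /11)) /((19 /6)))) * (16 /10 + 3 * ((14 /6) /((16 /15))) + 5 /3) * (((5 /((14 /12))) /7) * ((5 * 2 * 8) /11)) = -64030 /189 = -338.78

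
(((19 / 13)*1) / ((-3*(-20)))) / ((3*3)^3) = 19 / 568620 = 0.00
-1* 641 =-641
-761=-761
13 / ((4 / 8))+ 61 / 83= 26.73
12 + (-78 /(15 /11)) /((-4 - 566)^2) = 9746857 /812250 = 12.00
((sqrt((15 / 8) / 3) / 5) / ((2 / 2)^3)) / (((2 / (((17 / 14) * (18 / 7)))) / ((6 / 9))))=51 * sqrt(10) / 980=0.16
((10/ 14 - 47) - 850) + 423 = -3313/ 7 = -473.29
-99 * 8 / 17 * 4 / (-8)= 396 / 17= 23.29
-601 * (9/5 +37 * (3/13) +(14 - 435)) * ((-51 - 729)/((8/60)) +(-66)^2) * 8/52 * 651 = -31205664873684/845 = -36929780915.60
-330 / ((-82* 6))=55 / 82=0.67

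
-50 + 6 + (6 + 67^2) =4451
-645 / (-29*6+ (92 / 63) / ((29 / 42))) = 56115 / 14954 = 3.75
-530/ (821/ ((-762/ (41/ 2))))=807720/ 33661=24.00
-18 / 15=-6 / 5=-1.20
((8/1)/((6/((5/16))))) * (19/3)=95/36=2.64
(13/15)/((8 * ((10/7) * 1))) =91/1200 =0.08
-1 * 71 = -71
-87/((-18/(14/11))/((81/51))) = 1827/187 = 9.77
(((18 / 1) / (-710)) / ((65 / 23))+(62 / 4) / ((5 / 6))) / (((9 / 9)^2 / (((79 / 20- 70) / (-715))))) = 141673287 / 82493125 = 1.72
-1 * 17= -17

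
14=14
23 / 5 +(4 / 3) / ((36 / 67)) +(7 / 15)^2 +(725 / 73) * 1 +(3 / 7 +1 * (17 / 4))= 30228313 / 1379700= 21.91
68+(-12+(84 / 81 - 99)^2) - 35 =7011334 / 729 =9617.74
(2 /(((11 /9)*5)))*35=126 /11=11.45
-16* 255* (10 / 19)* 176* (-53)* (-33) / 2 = -6279609600 / 19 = -330505768.42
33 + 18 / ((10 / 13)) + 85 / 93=26651 / 465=57.31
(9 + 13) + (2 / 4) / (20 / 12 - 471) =61949 / 2816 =22.00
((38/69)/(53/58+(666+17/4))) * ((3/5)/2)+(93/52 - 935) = -434477887667/465572900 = -933.21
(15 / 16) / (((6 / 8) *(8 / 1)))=5 / 32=0.16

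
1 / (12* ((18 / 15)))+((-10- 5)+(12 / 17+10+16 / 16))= -3947 / 1224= -3.22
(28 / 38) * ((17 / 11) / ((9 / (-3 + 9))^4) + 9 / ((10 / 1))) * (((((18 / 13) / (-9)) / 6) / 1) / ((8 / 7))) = -526211 / 26409240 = -0.02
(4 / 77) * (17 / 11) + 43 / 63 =5815 / 7623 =0.76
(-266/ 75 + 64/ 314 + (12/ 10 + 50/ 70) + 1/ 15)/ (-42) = 18709/ 576975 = 0.03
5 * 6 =30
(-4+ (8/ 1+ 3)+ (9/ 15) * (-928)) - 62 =-3059/ 5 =-611.80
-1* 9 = -9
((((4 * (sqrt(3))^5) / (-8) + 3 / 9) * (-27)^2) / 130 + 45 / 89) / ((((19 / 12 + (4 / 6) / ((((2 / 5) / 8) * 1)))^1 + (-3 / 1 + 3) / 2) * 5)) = 164862 / 5177575 - 19683 * sqrt(3) / 58175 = -0.55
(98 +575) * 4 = 2692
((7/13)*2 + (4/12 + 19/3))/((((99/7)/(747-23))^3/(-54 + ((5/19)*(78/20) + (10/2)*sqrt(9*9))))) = -1985217704762432/239663853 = -8283342.19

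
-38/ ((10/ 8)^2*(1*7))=-608/ 175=-3.47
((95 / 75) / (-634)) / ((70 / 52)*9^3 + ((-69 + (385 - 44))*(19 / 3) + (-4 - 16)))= -247 / 331824505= -0.00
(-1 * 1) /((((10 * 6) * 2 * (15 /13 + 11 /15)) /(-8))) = 13 /368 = 0.04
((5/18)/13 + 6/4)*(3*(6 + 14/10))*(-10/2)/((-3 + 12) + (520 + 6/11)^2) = -796906/1278738435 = -0.00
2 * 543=1086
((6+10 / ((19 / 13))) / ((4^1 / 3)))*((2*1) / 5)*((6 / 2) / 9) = 122 / 95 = 1.28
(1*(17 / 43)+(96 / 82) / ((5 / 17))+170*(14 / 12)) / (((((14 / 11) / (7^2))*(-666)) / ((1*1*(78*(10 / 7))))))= -766572092 / 587079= -1305.74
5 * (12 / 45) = 4 / 3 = 1.33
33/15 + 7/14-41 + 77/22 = -174/5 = -34.80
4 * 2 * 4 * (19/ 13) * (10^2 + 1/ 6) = 182704/ 39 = 4684.72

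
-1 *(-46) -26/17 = 756/17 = 44.47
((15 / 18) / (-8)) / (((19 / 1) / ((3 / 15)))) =-1 / 912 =-0.00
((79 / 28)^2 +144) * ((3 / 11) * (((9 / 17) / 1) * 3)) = 65.82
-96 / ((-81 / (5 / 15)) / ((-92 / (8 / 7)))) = -2576 / 81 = -31.80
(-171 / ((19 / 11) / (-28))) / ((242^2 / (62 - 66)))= -0.19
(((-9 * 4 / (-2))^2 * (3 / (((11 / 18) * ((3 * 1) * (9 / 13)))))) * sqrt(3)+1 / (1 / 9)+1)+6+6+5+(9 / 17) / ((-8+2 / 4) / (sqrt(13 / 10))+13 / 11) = -16335 * sqrt(130) / 2239427+60431067 / 2239427+8424 * sqrt(3) / 11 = 1353.34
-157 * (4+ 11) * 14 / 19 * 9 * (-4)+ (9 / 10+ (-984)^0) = 11869561 / 190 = 62471.37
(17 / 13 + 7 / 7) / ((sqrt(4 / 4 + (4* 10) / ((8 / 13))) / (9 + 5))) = 70* sqrt(66) / 143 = 3.98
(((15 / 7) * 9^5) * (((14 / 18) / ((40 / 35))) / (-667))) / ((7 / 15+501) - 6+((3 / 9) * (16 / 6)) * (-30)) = -3444525 / 12507584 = -0.28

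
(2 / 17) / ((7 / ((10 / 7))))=20 / 833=0.02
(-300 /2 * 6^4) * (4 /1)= -777600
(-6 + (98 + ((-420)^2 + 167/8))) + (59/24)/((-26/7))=110143621/624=176512.21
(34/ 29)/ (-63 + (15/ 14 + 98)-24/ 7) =476/ 13253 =0.04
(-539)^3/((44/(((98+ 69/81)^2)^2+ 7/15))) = -1805959124250339636193/5314410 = -339823070529059.60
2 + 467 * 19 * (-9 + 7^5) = 149048656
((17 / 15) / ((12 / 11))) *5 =187 / 36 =5.19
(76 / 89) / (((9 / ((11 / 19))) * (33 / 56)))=224 / 2403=0.09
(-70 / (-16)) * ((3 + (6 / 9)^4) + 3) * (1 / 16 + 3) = 430465 / 5184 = 83.04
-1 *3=-3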